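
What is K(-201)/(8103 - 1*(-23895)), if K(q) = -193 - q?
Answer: 4/15999 ≈ 0.00025002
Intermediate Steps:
K(-201)/(8103 - 1*(-23895)) = (-193 - 1*(-201))/(8103 - 1*(-23895)) = (-193 + 201)/(8103 + 23895) = 8/31998 = 8*(1/31998) = 4/15999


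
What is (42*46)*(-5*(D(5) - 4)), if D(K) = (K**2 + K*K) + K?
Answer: -492660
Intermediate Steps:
D(K) = K + 2*K**2 (D(K) = (K**2 + K**2) + K = 2*K**2 + K = K + 2*K**2)
(42*46)*(-5*(D(5) - 4)) = (42*46)*(-5*(5*(1 + 2*5) - 4)) = 1932*(-5*(5*(1 + 10) - 4)) = 1932*(-5*(5*11 - 4)) = 1932*(-5*(55 - 4)) = 1932*(-5*51) = 1932*(-255) = -492660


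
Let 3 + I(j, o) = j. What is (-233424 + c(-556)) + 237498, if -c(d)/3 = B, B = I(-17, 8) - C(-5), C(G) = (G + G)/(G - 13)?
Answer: 12407/3 ≈ 4135.7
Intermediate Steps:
C(G) = 2*G/(-13 + G) (C(G) = (2*G)/(-13 + G) = 2*G/(-13 + G))
I(j, o) = -3 + j
B = -185/9 (B = (-3 - 17) - 2*(-5)/(-13 - 5) = -20 - 2*(-5)/(-18) = -20 - 2*(-5)*(-1)/18 = -20 - 1*5/9 = -20 - 5/9 = -185/9 ≈ -20.556)
c(d) = 185/3 (c(d) = -3*(-185/9) = 185/3)
(-233424 + c(-556)) + 237498 = (-233424 + 185/3) + 237498 = -700087/3 + 237498 = 12407/3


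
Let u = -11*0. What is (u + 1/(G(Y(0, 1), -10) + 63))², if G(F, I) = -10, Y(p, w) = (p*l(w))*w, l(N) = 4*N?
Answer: 1/2809 ≈ 0.00035600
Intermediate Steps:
Y(p, w) = 4*p*w² (Y(p, w) = (p*(4*w))*w = (4*p*w)*w = 4*p*w²)
u = 0
(u + 1/(G(Y(0, 1), -10) + 63))² = (0 + 1/(-10 + 63))² = (0 + 1/53)² = (1/53)² = 1/2809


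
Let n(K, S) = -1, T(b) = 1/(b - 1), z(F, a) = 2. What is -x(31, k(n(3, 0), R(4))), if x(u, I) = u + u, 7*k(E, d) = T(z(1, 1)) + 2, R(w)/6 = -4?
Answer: -62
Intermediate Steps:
R(w) = -24 (R(w) = 6*(-4) = -24)
T(b) = 1/(-1 + b)
k(E, d) = 3/7 (k(E, d) = (1/(-1 + 2) + 2)/7 = (1/1 + 2)/7 = (1 + 2)/7 = (1/7)*3 = 3/7)
x(u, I) = 2*u
-x(31, k(n(3, 0), R(4))) = -2*31 = -1*62 = -62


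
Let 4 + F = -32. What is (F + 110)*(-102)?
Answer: -7548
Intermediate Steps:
F = -36 (F = -4 - 32 = -36)
(F + 110)*(-102) = (-36 + 110)*(-102) = 74*(-102) = -7548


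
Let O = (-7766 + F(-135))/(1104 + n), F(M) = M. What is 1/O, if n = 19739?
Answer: -20843/7901 ≈ -2.6380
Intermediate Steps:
O = -7901/20843 (O = (-7766 - 135)/(1104 + 19739) = -7901/20843 ≈ -0.37907)
1/O = 1/(-7901/20843) = -20843/7901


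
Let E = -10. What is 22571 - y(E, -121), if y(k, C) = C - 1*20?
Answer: 22712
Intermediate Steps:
y(k, C) = -20 + C (y(k, C) = C - 20 = -20 + C)
22571 - y(E, -121) = 22571 - (-20 - 121) = 22571 - 1*(-141) = 22571 + 141 = 22712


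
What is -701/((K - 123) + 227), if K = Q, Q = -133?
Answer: 701/29 ≈ 24.172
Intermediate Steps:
K = -133
-701/((K - 123) + 227) = -701/((-133 - 123) + 227) = -701/(-256 + 227) = -701/(-29) = -701*(-1/29) = 701/29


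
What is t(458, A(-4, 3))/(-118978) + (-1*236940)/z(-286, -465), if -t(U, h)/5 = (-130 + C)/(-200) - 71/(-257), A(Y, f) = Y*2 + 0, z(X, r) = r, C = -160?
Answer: 3280134643/6437336 ≈ 509.55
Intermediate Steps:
A(Y, f) = 2*Y (A(Y, f) = 2*Y + 0 = 2*Y)
t(U, h) = -8873/1028 (t(U, h) = -5*((-130 - 160)/(-200) - 71/(-257)) = -5*(-290*(-1/200) - 71*(-1/257)) = -5*(29/20 + 71/257) = -5*8873/5140 = -8873/1028)
t(458, A(-4, 3))/(-118978) + (-1*236940)/z(-286, -465) = -8873/1028/(-118978) - 1*236940/(-465) = -8873/1028*(-1/118978) - 236940*(-1/465) = 467/6437336 + 15796/31 = 3280134643/6437336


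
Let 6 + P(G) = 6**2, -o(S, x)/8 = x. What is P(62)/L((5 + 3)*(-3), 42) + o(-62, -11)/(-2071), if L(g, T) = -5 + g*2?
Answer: -66794/109763 ≈ -0.60853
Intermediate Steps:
o(S, x) = -8*x
P(G) = 30 (P(G) = -6 + 6**2 = -6 + 36 = 30)
L(g, T) = -5 + 2*g
P(62)/L((5 + 3)*(-3), 42) + o(-62, -11)/(-2071) = 30/(-5 + 2*((5 + 3)*(-3))) - 8*(-11)/(-2071) = 30/(-5 + 2*(8*(-3))) + 88*(-1/2071) = 30/(-5 + 2*(-24)) - 88/2071 = 30/(-5 - 48) - 88/2071 = 30/(-53) - 88/2071 = 30*(-1/53) - 88/2071 = -30/53 - 88/2071 = -66794/109763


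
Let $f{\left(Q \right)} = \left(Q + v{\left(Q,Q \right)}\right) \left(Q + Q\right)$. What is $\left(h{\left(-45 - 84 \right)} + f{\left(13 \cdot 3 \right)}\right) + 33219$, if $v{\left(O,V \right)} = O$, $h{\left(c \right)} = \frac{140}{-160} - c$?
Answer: $\frac{315449}{8} \approx 39431.0$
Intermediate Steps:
$h{\left(c \right)} = - \frac{7}{8} - c$ ($h{\left(c \right)} = 140 \left(- \frac{1}{160}\right) - c = - \frac{7}{8} - c$)
$f{\left(Q \right)} = 4 Q^{2}$ ($f{\left(Q \right)} = \left(Q + Q\right) \left(Q + Q\right) = 2 Q 2 Q = 4 Q^{2}$)
$\left(h{\left(-45 - 84 \right)} + f{\left(13 \cdot 3 \right)}\right) + 33219 = \left(\left(- \frac{7}{8} - \left(-45 - 84\right)\right) + 4 \left(13 \cdot 3\right)^{2}\right) + 33219 = \left(\left(- \frac{7}{8} - -129\right) + 4 \cdot 39^{2}\right) + 33219 = \left(\left(- \frac{7}{8} + 129\right) + 4 \cdot 1521\right) + 33219 = \left(\frac{1025}{8} + 6084\right) + 33219 = \frac{49697}{8} + 33219 = \frac{315449}{8}$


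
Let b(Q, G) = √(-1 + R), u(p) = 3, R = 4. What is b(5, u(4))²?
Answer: 3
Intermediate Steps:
b(Q, G) = √3 (b(Q, G) = √(-1 + 4) = √3)
b(5, u(4))² = (√3)² = 3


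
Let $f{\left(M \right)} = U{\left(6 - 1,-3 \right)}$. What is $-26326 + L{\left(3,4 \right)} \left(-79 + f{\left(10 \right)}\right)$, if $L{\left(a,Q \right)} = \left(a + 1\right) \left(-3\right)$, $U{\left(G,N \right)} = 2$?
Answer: $-25402$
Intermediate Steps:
$f{\left(M \right)} = 2$
$L{\left(a,Q \right)} = -3 - 3 a$ ($L{\left(a,Q \right)} = \left(1 + a\right) \left(-3\right) = -3 - 3 a$)
$-26326 + L{\left(3,4 \right)} \left(-79 + f{\left(10 \right)}\right) = -26326 + \left(-3 - 9\right) \left(-79 + 2\right) = -26326 + \left(-3 - 9\right) \left(-77\right) = -26326 - -924 = -26326 + 924 = -25402$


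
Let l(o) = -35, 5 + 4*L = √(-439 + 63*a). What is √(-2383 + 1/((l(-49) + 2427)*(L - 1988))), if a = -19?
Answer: √598*√((11338995539 - 2850068*I*√409)/(-7957 + 2*I*√409))/598 ≈ 1.0943e-11 - 48.816*I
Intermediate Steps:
L = -5/4 + I*√409/2 (L = -5/4 + √(-439 + 63*(-19))/4 = -5/4 + √(-439 - 1197)/4 = -5/4 + √(-1636)/4 = -5/4 + (2*I*√409)/4 = -5/4 + I*√409/2 ≈ -1.25 + 10.112*I)
√(-2383 + 1/((l(-49) + 2427)*(L - 1988))) = √(-2383 + 1/((-35 + 2427)*((-5/4 + I*√409/2) - 1988))) = √(-2383 + 1/(2392*(-7957/4 + I*√409/2))) = √(-2383 + 1/(-4758286 + 1196*I*√409))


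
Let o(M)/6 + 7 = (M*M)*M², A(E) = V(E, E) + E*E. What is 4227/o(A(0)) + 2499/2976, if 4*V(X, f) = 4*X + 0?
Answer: -693033/6944 ≈ -99.803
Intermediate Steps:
V(X, f) = X (V(X, f) = (4*X + 0)/4 = (4*X)/4 = X)
A(E) = E + E² (A(E) = E + E*E = E + E²)
o(M) = -42 + 6*M⁴ (o(M) = -42 + 6*((M*M)*M²) = -42 + 6*(M²*M²) = -42 + 6*M⁴)
4227/o(A(0)) + 2499/2976 = 4227/(-42 + 6*(0*(1 + 0))⁴) + 2499/2976 = 4227/(-42 + 6*(0*1)⁴) + 2499*(1/2976) = 4227/(-42 + 6*0⁴) + 833/992 = 4227/(-42 + 6*0) + 833/992 = 4227/(-42 + 0) + 833/992 = 4227/(-42) + 833/992 = 4227*(-1/42) + 833/992 = -1409/14 + 833/992 = -693033/6944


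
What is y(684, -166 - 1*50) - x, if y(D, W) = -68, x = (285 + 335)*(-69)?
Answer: 42712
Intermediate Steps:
x = -42780 (x = 620*(-69) = -42780)
y(684, -166 - 1*50) - x = -68 - 1*(-42780) = -68 + 42780 = 42712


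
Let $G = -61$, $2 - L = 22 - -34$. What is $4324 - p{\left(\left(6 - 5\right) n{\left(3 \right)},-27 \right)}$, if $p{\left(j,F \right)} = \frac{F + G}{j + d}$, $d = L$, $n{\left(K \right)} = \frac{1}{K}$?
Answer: $\frac{695900}{161} \approx 4322.4$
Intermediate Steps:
$L = -54$ ($L = 2 - \left(22 - -34\right) = 2 - \left(22 + 34\right) = 2 - 56 = -54$)
$d = -54$
$p{\left(j,F \right)} = \frac{-61 + F}{-54 + j}$ ($p{\left(j,F \right)} = \frac{F - 61}{j - 54} = \frac{-61 + F}{-54 + j}$)
$4324 - p{\left(\left(6 - 5\right) n{\left(3 \right)},-27 \right)} = 4324 - \frac{-61 - 27}{-54 + \frac{6 - 5}{3}} = 4324 - \frac{1}{-54 + 1 \cdot \frac{1}{3}} \left(-88\right) = 4324 - \frac{1}{-54 + \frac{1}{3}} \left(-88\right) = 4324 - \frac{1}{- \frac{161}{3}} \left(-88\right) = 4324 - \left(- \frac{3}{161}\right) \left(-88\right) = 4324 - \frac{264}{161} = \frac{695900}{161}$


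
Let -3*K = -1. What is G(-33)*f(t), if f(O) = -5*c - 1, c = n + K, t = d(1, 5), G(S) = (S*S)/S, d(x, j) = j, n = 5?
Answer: 913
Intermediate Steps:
K = ⅓ (K = -⅓*(-1) = ⅓ ≈ 0.33333)
G(S) = S (G(S) = S²/S = S)
t = 5
c = 16/3 (c = 5 + ⅓ = 16/3 ≈ 5.3333)
f(O) = -83/3 (f(O) = -5*16/3 - 1 = -80/3 - 1 = -83/3)
G(-33)*f(t) = -33*(-83/3) = 913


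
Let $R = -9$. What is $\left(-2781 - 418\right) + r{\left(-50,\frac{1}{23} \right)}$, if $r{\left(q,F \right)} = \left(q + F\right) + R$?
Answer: $- \frac{74933}{23} \approx -3258.0$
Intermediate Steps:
$r{\left(q,F \right)} = -9 + F + q$ ($r{\left(q,F \right)} = \left(q + F\right) - 9 = \left(F + q\right) - 9 = -9 + F + q$)
$\left(-2781 - 418\right) + r{\left(-50,\frac{1}{23} \right)} = \left(-2781 - 418\right) - \left(59 - \frac{1}{23}\right) = -3199 - \frac{1356}{23} = - \frac{74933}{23}$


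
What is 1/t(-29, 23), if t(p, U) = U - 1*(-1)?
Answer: 1/24 ≈ 0.041667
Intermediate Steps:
t(p, U) = 1 + U (t(p, U) = U + 1 = 1 + U)
1/t(-29, 23) = 1/(1 + 23) = 1/24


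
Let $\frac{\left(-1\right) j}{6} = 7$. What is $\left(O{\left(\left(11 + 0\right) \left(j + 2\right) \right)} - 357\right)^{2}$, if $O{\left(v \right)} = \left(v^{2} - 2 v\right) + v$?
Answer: $37513104489$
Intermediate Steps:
$j = -42$ ($j = \left(-6\right) 7 = -42$)
$O{\left(v \right)} = v^{2} - v$
$\left(O{\left(\left(11 + 0\right) \left(j + 2\right) \right)} - 357\right)^{2} = \left(\left(11 + 0\right) \left(-42 + 2\right) \left(-1 + \left(11 + 0\right) \left(-42 + 2\right)\right) - 357\right)^{2} = \left(11 \left(-40\right) \left(-1 + 11 \left(-40\right)\right) - 357\right)^{2} = \left(- 440 \left(-1 - 440\right) - 357\right)^{2} = \left(\left(-440\right) \left(-441\right) - 357\right)^{2} = \left(194040 - 357\right)^{2} = 193683^{2} = 37513104489$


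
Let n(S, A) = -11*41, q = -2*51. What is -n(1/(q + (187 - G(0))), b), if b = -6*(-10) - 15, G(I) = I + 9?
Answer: 451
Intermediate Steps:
G(I) = 9 + I
q = -102
b = 45 (b = 60 - 15 = 45)
n(S, A) = -451
-n(1/(q + (187 - G(0))), b) = -1*(-451) = 451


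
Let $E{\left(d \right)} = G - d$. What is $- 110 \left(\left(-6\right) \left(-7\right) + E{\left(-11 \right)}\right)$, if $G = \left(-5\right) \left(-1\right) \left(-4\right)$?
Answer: $-3630$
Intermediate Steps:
$G = -20$ ($G = 5 \left(-4\right) = -20$)
$E{\left(d \right)} = -20 - d$
$- 110 \left(\left(-6\right) \left(-7\right) + E{\left(-11 \right)}\right) = - 110 \left(\left(-6\right) \left(-7\right) - 9\right) = - 110 \left(42 + \left(-20 + 11\right)\right) = - 110 \left(42 - 9\right) = \left(-110\right) 33 = -3630$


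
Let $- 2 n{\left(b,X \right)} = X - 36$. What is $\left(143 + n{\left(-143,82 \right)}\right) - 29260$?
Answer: $-29140$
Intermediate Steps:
$n{\left(b,X \right)} = 18 - \frac{X}{2}$ ($n{\left(b,X \right)} = - \frac{X - 36}{2} = - \frac{-36 + X}{2} = 18 - \frac{X}{2}$)
$\left(143 + n{\left(-143,82 \right)}\right) - 29260 = \left(143 + \left(18 - 41\right)\right) - 29260 = \left(143 - 23\right) - 29260 = 120 - 29260 = -29140$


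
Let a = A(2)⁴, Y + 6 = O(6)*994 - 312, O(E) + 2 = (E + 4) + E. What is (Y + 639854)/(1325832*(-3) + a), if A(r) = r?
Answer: -163363/994370 ≈ -0.16429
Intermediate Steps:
O(E) = 2 + 2*E (O(E) = -2 + ((E + 4) + E) = -2 + ((4 + E) + E) = -2 + (4 + 2*E) = 2 + 2*E)
Y = 13598 (Y = -6 + ((2 + 2*6)*994 - 312) = -6 + ((2 + 12)*994 - 312) = -6 + (14*994 - 312) = -6 + (13916 - 312) = -6 + 13604 = 13598)
a = 16 (a = 2⁴ = 16)
(Y + 639854)/(1325832*(-3) + a) = (13598 + 639854)/(1325832*(-3) + 16) = 653452/(-3977496 + 16) = 653452/(-3977480) = 653452*(-1/3977480) = -163363/994370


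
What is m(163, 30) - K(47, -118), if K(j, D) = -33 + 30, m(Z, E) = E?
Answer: 33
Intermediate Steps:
K(j, D) = -3
m(163, 30) - K(47, -118) = 30 - 1*(-3) = 30 + 3 = 33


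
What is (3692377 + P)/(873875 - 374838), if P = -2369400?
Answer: 1322977/499037 ≈ 2.6511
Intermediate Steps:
(3692377 + P)/(873875 - 374838) = (3692377 - 2369400)/(873875 - 374838) = 1322977/499037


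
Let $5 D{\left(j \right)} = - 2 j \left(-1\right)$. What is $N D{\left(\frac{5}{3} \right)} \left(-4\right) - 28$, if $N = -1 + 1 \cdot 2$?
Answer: $- \frac{92}{3} \approx -30.667$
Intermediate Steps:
$N = 1$ ($N = -1 + 2 = 1$)
$D{\left(j \right)} = \frac{2 j}{5}$ ($D{\left(j \right)} = \frac{- 2 j \left(-1\right)}{5} = \frac{2 j}{5}$)
$N D{\left(\frac{5}{3} \right)} \left(-4\right) - 28 = 1 \frac{2 \cdot \frac{5}{3}}{5} \left(-4\right) - 28 = 1 \frac{2 \cdot 5 \cdot \frac{1}{3}}{5} \left(-4\right) - 28 = 1 \cdot \frac{2}{5} \cdot \frac{5}{3} \left(-4\right) - 28 = 1 \cdot \frac{2}{3} \left(-4\right) - 28 = 1 \left(- \frac{8}{3}\right) - 28 = - \frac{8}{3} - 28 = - \frac{92}{3}$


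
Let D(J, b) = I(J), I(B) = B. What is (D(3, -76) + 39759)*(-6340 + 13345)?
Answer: 278532810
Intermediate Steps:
D(J, b) = J
(D(3, -76) + 39759)*(-6340 + 13345) = (3 + 39759)*(-6340 + 13345) = 39762*7005 = 278532810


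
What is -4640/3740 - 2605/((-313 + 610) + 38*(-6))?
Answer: -503143/12903 ≈ -38.994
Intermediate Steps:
-4640/3740 - 2605/((-313 + 610) + 38*(-6)) = -4640*1/3740 - 2605/(297 - 228) = -232/187 - 2605/69 = -503143/12903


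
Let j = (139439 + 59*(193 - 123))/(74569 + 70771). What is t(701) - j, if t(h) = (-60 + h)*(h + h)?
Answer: 130614298311/145340 ≈ 8.9868e+5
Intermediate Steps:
t(h) = 2*h*(-60 + h) (t(h) = (-60 + h)*(2*h) = 2*h*(-60 + h))
j = 143569/145340 (j = (139439 + 59*70)/145340 = (139439 + 4130)*(1/145340) = 143569*(1/145340) = 143569/145340 ≈ 0.98781)
t(701) - j = 2*701*(-60 + 701) - 1*143569/145340 = 2*701*641 - 143569/145340 = 898682 - 143569/145340 = 130614298311/145340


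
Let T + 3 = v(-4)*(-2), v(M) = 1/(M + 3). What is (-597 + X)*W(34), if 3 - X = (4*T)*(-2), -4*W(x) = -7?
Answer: -2107/2 ≈ -1053.5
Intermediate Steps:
W(x) = 7/4 (W(x) = -¼*(-7) = 7/4)
v(M) = 1/(3 + M)
T = -1 (T = -3 - 2/(3 - 4) = -3 - 2/(-1) = -3 - 1*(-2) = -3 + 2 = -1)
X = -5 (X = 3 - 4*(-1)*(-2) = 3 - (-4)*(-2) = 3 - 1*8 = 3 - 8 = -5)
(-597 + X)*W(34) = (-597 - 5)*(7/4) = -602*7/4 = -2107/2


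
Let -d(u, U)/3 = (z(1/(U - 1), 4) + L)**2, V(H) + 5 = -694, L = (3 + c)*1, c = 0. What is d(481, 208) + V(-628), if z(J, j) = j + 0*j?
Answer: -846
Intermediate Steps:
z(J, j) = j (z(J, j) = j + 0 = j)
L = 3 (L = (3 + 0)*1 = 3*1 = 3)
V(H) = -699 (V(H) = -5 - 694 = -699)
d(u, U) = -147 (d(u, U) = -3*(4 + 3)**2 = -3*7**2 = -3*49 = -147)
d(481, 208) + V(-628) = -147 - 699 = -846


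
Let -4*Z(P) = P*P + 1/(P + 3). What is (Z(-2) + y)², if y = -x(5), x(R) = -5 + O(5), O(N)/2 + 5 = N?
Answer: 225/16 ≈ 14.063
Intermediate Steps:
O(N) = -10 + 2*N
x(R) = -5 (x(R) = -5 + (-10 + 2*5) = -5 + (-10 + 10) = -5 + 0 = -5)
Z(P) = -P²/4 - 1/(4*(3 + P)) (Z(P) = -(P*P + 1/(P + 3))/4 = -(P² + 1/(3 + P))/4 = -P²/4 - 1/(4*(3 + P)))
y = 5 (y = -1*(-5) = 5)
(Z(-2) + y)² = ((-1 - 1*(-2)³ - 3*(-2)²)/(4*(3 - 2)) + 5)² = ((¼)*(-1 - 1*(-8) - 3*4)/1 + 5)² = ((¼)*1*(-1 + 8 - 12) + 5)² = ((¼)*1*(-5) + 5)² = (-5/4 + 5)² = (15/4)² = 225/16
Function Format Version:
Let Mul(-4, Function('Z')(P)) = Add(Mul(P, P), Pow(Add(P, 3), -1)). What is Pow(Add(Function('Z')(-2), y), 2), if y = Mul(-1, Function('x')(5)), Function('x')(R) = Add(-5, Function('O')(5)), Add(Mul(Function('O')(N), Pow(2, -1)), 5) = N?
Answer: Rational(225, 16) ≈ 14.063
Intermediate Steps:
Function('O')(N) = Add(-10, Mul(2, N))
Function('x')(R) = -5 (Function('x')(R) = Add(-5, Add(-10, Mul(2, 5))) = Add(-5, Add(-10, 10)) = Add(-5, 0) = -5)
Function('Z')(P) = Add(Mul(Rational(-1, 4), Pow(P, 2)), Mul(Rational(-1, 4), Pow(Add(3, P), -1))) (Function('Z')(P) = Mul(Rational(-1, 4), Add(Mul(P, P), Pow(Add(P, 3), -1))) = Mul(Rational(-1, 4), Add(Pow(P, 2), Pow(Add(3, P), -1))) = Add(Mul(Rational(-1, 4), Pow(P, 2)), Mul(Rational(-1, 4), Pow(Add(3, P), -1))))
y = 5 (y = Mul(-1, -5) = 5)
Pow(Add(Function('Z')(-2), y), 2) = Pow(Add(Mul(Rational(1, 4), Pow(Add(3, -2), -1), Add(-1, Mul(-1, Pow(-2, 3)), Mul(-3, Pow(-2, 2)))), 5), 2) = Pow(Add(Mul(Rational(1, 4), Pow(1, -1), Add(-1, Mul(-1, -8), Mul(-3, 4))), 5), 2) = Pow(Add(Mul(Rational(1, 4), 1, Add(-1, 8, -12)), 5), 2) = Pow(Add(Mul(Rational(1, 4), 1, -5), 5), 2) = Pow(Add(Rational(-5, 4), 5), 2) = Pow(Rational(15, 4), 2) = Rational(225, 16)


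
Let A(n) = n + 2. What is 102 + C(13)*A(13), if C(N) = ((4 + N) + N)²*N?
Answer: 175602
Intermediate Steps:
A(n) = 2 + n
C(N) = N*(4 + 2*N)² (C(N) = (4 + 2*N)²*N = N*(4 + 2*N)²)
102 + C(13)*A(13) = 102 + (4*13*(2 + 13)²)*(2 + 13) = 102 + (4*13*15²)*15 = 102 + (4*13*225)*15 = 102 + 11700*15 = 102 + 175500 = 175602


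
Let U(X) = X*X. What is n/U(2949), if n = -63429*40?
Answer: -845720/2898867 ≈ -0.29174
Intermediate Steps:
U(X) = X**2
n = -2537160
n/U(2949) = -2537160/(2949**2) = -2537160/8696601 = -2537160*1/8696601 = -845720/2898867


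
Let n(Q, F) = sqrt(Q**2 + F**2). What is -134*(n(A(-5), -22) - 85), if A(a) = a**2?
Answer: 11390 - 134*sqrt(1109) ≈ 6927.6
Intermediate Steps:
n(Q, F) = sqrt(F**2 + Q**2)
-134*(n(A(-5), -22) - 85) = -134*(sqrt((-22)**2 + ((-5)**2)**2) - 85) = -134*(sqrt(484 + 25**2) - 85) = -134*(sqrt(484 + 625) - 85) = -134*(sqrt(1109) - 85) = -134*(-85 + sqrt(1109)) = 11390 - 134*sqrt(1109)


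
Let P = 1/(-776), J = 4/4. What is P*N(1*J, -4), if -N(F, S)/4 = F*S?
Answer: -2/97 ≈ -0.020619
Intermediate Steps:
J = 1 (J = 4*(1/4) = 1)
P = -1/776 ≈ -0.0012887
N(F, S) = -4*F*S
P*N(1*J, -4) = -(-1)*1*1*(-4)/194 = -(-1)*(-4)/194 = -1/776*16 = -2/97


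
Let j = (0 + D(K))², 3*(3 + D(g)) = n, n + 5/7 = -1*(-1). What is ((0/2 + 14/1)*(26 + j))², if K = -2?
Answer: 922579876/3969 ≈ 2.3245e+5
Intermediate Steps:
n = 2/7 (n = -5/7 - 1*(-1) = -5/7 + 1 = 2/7 ≈ 0.28571)
D(g) = -61/21 (D(g) = -3 + (⅓)*(2/7) = -3 + 2/21 = -61/21)
j = 3721/441 (j = (0 - 61/21)² = (-61/21)² = 3721/441 ≈ 8.4376)
((0/2 + 14/1)*(26 + j))² = ((0/2 + 14/1)*(26 + 3721/441))² = ((0*(½) + 14*1)*(15187/441))² = ((0 + 14)*(15187/441))² = (14*(15187/441))² = (30374/63)² = 922579876/3969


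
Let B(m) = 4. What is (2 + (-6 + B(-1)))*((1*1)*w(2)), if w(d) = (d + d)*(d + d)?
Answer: 0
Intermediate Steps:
w(d) = 4*d² (w(d) = (2*d)*(2*d) = 4*d²)
(2 + (-6 + B(-1)))*((1*1)*w(2)) = (2 + (-6 + 4))*((1*1)*(4*2²)) = (2 - 2)*(1*(4*4)) = 0*(1*16) = 0*16 = 0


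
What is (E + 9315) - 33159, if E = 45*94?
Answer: -19614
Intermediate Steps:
E = 4230
(E + 9315) - 33159 = (4230 + 9315) - 33159 = 13545 - 33159 = -19614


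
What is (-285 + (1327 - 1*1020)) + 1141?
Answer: 1163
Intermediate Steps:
(-285 + (1327 - 1*1020)) + 1141 = (-285 + (1327 - 1020)) + 1141 = (-285 + 307) + 1141 = 22 + 1141 = 1163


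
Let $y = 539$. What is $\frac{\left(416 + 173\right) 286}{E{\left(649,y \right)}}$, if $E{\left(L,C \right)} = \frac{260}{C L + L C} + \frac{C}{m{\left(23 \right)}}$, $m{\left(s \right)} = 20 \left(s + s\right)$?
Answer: $\frac{54212897218480}{188667729} \approx 2.8735 \cdot 10^{5}$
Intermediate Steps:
$m{\left(s \right)} = 40 s$ ($m{\left(s \right)} = 20 \cdot 2 s = 40 s$)
$E{\left(L,C \right)} = \frac{C}{920} + \frac{130}{C L}$ ($E{\left(L,C \right)} = \frac{260}{C L + L C} + \frac{C}{40 \cdot 23} = \frac{260}{C L + C L} + \frac{C}{920} = \frac{260}{2 C L} + C \frac{1}{920} = 260 \frac{1}{2 C L} + \frac{C}{920} = \frac{130}{C L} + \frac{C}{920} = \frac{C}{920} + \frac{130}{C L}$)
$\frac{\left(416 + 173\right) 286}{E{\left(649,y \right)}} = \frac{\left(416 + 173\right) 286}{\frac{1}{920} \cdot 539 + \frac{130}{539 \cdot 649}} = \frac{589 \cdot 286}{\frac{539}{920} + 130 \cdot \frac{1}{539} \cdot \frac{1}{649}} = \frac{168454}{\frac{539}{920} + \frac{130}{349811}} = \frac{168454}{\frac{188667729}{321826120}} = 168454 \cdot \frac{321826120}{188667729} = \frac{54212897218480}{188667729}$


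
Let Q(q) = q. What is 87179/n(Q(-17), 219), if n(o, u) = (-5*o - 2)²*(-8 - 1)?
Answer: -87179/62001 ≈ -1.4061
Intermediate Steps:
n(o, u) = -9*(-2 - 5*o)² (n(o, u) = (-2 - 5*o)²*(-9) = -9*(-2 - 5*o)²)
87179/n(Q(-17), 219) = 87179/((-9*(2 + 5*(-17))²)) = 87179/((-9*(2 - 85)²)) = 87179/((-9*(-83)²)) = 87179/((-9*6889)) = 87179/(-62001) = 87179*(-1/62001) = -87179/62001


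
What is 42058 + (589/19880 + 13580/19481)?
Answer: 2326942796707/55326040 ≈ 42059.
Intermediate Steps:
42058 + (589/19880 + 13580/19481) = 42058 + (589*(1/19880) + 13580*(1/19481)) = 42058 + (589/19880 + 1940/2783) = 42058 + 40206387/55326040 = 2326942796707/55326040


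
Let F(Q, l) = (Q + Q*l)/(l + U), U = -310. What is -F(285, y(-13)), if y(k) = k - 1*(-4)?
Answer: -2280/319 ≈ -7.1473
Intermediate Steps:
y(k) = 4 + k (y(k) = k + 4 = 4 + k)
F(Q, l) = (Q + Q*l)/(-310 + l) (F(Q, l) = (Q + Q*l)/(l - 310) = (Q + Q*l)/(-310 + l))
-F(285, y(-13)) = -285*(1 + (4 - 13))/(-310 + (4 - 13)) = -285*(1 - 9)/(-310 - 9) = -285*(-8)/(-319) = -285*(-1)*(-8)/319 = -1*2280/319 = -2280/319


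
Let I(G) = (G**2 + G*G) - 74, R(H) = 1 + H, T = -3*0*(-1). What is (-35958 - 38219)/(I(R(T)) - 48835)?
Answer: 74177/48907 ≈ 1.5167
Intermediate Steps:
T = 0 (T = 0*(-1) = 0)
I(G) = -74 + 2*G**2 (I(G) = (G**2 + G**2) - 74 = 2*G**2 - 74 = -74 + 2*G**2)
(-35958 - 38219)/(I(R(T)) - 48835) = (-35958 - 38219)/((-74 + 2*(1 + 0)**2) - 48835) = -74177/((-74 + 2*1**2) - 48835) = -74177/((-74 + 2*1) - 48835) = -74177/((-74 + 2) - 48835) = -74177/(-72 - 48835) = -74177/(-48907) = -74177*(-1/48907) = 74177/48907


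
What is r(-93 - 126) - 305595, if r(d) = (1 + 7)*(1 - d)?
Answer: -303835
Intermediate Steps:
r(d) = 8 - 8*d (r(d) = 8*(1 - d) = 8 - 8*d)
r(-93 - 126) - 305595 = (8 - 8*(-93 - 126)) - 305595 = (8 - 8*(-219)) - 305595 = (8 + 1752) - 305595 = 1760 - 305595 = -303835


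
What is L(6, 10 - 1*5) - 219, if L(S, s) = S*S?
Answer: -183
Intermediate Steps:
L(S, s) = S²
L(6, 10 - 1*5) - 219 = 6² - 219 = 36 - 219 = -183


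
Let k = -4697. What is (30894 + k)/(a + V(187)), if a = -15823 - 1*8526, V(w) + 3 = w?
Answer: -26197/24165 ≈ -1.0841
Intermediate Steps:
V(w) = -3 + w
a = -24349 (a = -15823 - 8526 = -24349)
(30894 + k)/(a + V(187)) = (30894 - 4697)/(-24349 + (-3 + 187)) = 26197/(-24349 + 184) = 26197/(-24165) = 26197*(-1/24165) = -26197/24165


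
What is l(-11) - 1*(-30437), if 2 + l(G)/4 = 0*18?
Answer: 30429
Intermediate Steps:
l(G) = -8 (l(G) = -8 + 4*(0*18) = -8 + 4*0 = -8 + 0 = -8)
l(-11) - 1*(-30437) = -8 - 1*(-30437) = -8 + 30437 = 30429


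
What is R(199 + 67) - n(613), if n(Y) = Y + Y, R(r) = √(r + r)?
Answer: -1226 + 2*√133 ≈ -1202.9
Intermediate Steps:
R(r) = √2*√r (R(r) = √(2*r) = √2*√r)
n(Y) = 2*Y
R(199 + 67) - n(613) = √2*√(199 + 67) - 2*613 = √2*√266 - 1*1226 = 2*√133 - 1226 = -1226 + 2*√133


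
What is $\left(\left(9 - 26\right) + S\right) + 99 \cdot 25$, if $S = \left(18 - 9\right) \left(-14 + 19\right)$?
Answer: $2503$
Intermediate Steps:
$S = 45$ ($S = 9 \cdot 5 = 45$)
$\left(\left(9 - 26\right) + S\right) + 99 \cdot 25 = \left(\left(9 - 26\right) + 45\right) + 99 \cdot 25 = \left(-17 + 45\right) + 2475 = 28 + 2475 = 2503$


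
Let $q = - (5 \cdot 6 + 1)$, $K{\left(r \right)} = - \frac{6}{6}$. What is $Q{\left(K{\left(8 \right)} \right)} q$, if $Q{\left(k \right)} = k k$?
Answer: $-31$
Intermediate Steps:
$K{\left(r \right)} = -1$ ($K{\left(r \right)} = \left(-6\right) \frac{1}{6} = -1$)
$Q{\left(k \right)} = k^{2}$
$q = -31$ ($q = - (30 + 1) = \left(-1\right) 31 = -31$)
$Q{\left(K{\left(8 \right)} \right)} q = \left(-1\right)^{2} \left(-31\right) = 1 \left(-31\right) = -31$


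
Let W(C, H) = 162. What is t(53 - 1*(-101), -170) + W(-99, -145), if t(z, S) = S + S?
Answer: -178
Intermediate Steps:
t(z, S) = 2*S
t(53 - 1*(-101), -170) + W(-99, -145) = 2*(-170) + 162 = -340 + 162 = -178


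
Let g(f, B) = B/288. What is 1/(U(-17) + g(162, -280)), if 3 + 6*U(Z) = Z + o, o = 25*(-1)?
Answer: -36/305 ≈ -0.11803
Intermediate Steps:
g(f, B) = B/288 (g(f, B) = B*(1/288) = B/288)
o = -25
U(Z) = -14/3 + Z/6 (U(Z) = -½ + (Z - 25)/6 = -½ + (-25 + Z)/6 = -½ + (-25/6 + Z/6) = -14/3 + Z/6)
1/(U(-17) + g(162, -280)) = 1/((-14/3 + (⅙)*(-17)) + (1/288)*(-280)) = 1/((-14/3 - 17/6) - 35/36) = 1/(-15/2 - 35/36) = 1/(-305/36) = -36/305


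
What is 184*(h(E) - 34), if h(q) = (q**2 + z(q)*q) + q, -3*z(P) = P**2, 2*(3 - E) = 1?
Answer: -16813/3 ≈ -5604.3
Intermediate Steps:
E = 5/2 (E = 3 - 1/2*1 = 3 - 1/2 = 5/2 ≈ 2.5000)
z(P) = -P**2/3
h(q) = q + q**2 - q**3/3 (h(q) = (q**2 + (-q**2/3)*q) + q = (q**2 - q**3/3) + q = q + q**2 - q**3/3)
184*(h(E) - 34) = 184*(5*(1 + 5/2 - (5/2)**2/3)/2 - 34) = 184*(5*(1 + 5/2 - 1/3*25/4)/2 - 34) = 184*(5*(1 + 5/2 - 25/12)/2 - 34) = 184*((5/2)*(17/12) - 34) = 184*(85/24 - 34) = 184*(-731/24) = -16813/3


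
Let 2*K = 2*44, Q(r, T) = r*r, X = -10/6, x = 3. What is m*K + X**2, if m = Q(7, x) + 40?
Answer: 35269/9 ≈ 3918.8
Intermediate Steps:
X = -5/3 (X = -10*1/6 = -5/3 ≈ -1.6667)
Q(r, T) = r**2
m = 89 (m = 7**2 + 40 = 49 + 40 = 89)
K = 44 (K = (2*44)/2 = (1/2)*88 = 44)
m*K + X**2 = 89*44 + (-5/3)**2 = 3916 + 25/9 = 35269/9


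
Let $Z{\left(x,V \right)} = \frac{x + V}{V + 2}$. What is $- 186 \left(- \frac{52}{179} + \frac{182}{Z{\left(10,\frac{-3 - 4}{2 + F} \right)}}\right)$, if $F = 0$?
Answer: $\frac{1408020}{179} \approx 7866.0$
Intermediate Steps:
$Z{\left(x,V \right)} = \frac{V + x}{2 + V}$
$- 186 \left(- \frac{52}{179} + \frac{182}{Z{\left(10,\frac{-3 - 4}{2 + F} \right)}}\right) = - 186 \left(- \frac{52}{179} + \frac{182}{\frac{1}{2 + \frac{-3 - 4}{2 + 0}} \left(\frac{-3 - 4}{2 + 0} + 10\right)}\right) = - 186 \left(\left(-52\right) \frac{1}{179} + \frac{182}{\frac{1}{2 - \frac{7}{2}} \left(- \frac{7}{2} + 10\right)}\right) = - 186 \left(- \frac{52}{179} + \frac{182}{\frac{1}{2 - \frac{7}{2}} \left(\left(-7\right) \frac{1}{2} + 10\right)}\right) = - 186 \left(- \frac{52}{179} + \frac{182}{\frac{1}{2 - \frac{7}{2}} \left(- \frac{7}{2} + 10\right)}\right) = - 186 \left(- \frac{52}{179} + \frac{182}{\frac{1}{- \frac{3}{2}} \cdot \frac{13}{2}}\right) = - 186 \left(- \frac{52}{179} + \frac{182}{\left(- \frac{2}{3}\right) \frac{13}{2}}\right) = - 186 \left(- \frac{52}{179} + \frac{182}{- \frac{13}{3}}\right) = - 186 \left(- \frac{52}{179} + 182 \left(- \frac{3}{13}\right)\right) = - 186 \left(- \frac{52}{179} - 42\right) = \left(-186\right) \left(- \frac{7570}{179}\right) = \frac{1408020}{179}$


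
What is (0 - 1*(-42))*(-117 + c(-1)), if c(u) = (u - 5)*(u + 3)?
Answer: -5418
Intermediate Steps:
c(u) = (-5 + u)*(3 + u)
(0 - 1*(-42))*(-117 + c(-1)) = (0 - 1*(-42))*(-117 + (-15 + (-1)² - 2*(-1))) = (0 + 42)*(-117 + (-15 + 1 + 2)) = 42*(-117 - 12) = 42*(-129) = -5418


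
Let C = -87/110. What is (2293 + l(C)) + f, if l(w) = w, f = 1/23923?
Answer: 6032017099/2631530 ≈ 2292.2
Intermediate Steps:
C = -87/110 (C = -87*1/110 = -87/110 ≈ -0.79091)
f = 1/23923 ≈ 4.1801e-5
(2293 + l(C)) + f = (2293 - 87/110) + 1/23923 = 252143/110 + 1/23923 = 6032017099/2631530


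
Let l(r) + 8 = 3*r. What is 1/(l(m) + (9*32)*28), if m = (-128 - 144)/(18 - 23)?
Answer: 5/41096 ≈ 0.00012167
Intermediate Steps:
m = 272/5 (m = -272/(-5) = -272*(-⅕) = 272/5 ≈ 54.400)
l(r) = -8 + 3*r
1/(l(m) + (9*32)*28) = 1/((-8 + 3*(272/5)) + (9*32)*28) = 1/((-8 + 816/5) + 288*28) = 1/(776/5 + 8064) = 1/(41096/5) = 5/41096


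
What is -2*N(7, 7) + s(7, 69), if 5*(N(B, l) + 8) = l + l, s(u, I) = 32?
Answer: 212/5 ≈ 42.400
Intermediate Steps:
N(B, l) = -8 + 2*l/5 (N(B, l) = -8 + (l + l)/5 = -8 + (2*l)/5 = -8 + 2*l/5)
-2*N(7, 7) + s(7, 69) = -2*(-8 + (⅖)*7) + 32 = -2*(-8 + 14/5) + 32 = -2*(-26/5) + 32 = 52/5 + 32 = 212/5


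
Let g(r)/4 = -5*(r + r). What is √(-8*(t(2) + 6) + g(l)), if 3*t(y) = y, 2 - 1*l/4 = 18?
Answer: 4*√1410/3 ≈ 50.067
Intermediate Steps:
l = -64 (l = 8 - 4*18 = 8 - 72 = -64)
t(y) = y/3
g(r) = -40*r (g(r) = 4*(-5*(r + r)) = 4*(-10*r) = -40*r)
√(-8*(t(2) + 6) + g(l)) = √(-8*((⅓)*2 + 6) - 40*(-64)) = √(-8*(⅔ + 6) + 2560) = √(-8*20/3 + 2560) = √(-160/3 + 2560) = √(7520/3) = 4*√1410/3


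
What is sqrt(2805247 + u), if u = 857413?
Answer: 2*sqrt(915665) ≈ 1913.8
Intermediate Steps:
sqrt(2805247 + u) = sqrt(2805247 + 857413) = sqrt(3662660) = 2*sqrt(915665)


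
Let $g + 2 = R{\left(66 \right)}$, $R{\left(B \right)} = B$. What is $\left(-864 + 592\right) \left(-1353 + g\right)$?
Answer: $350608$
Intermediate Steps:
$g = 64$ ($g = -2 + 66 = 64$)
$\left(-864 + 592\right) \left(-1353 + g\right) = \left(-864 + 592\right) \left(-1353 + 64\right) = \left(-272\right) \left(-1289\right) = 350608$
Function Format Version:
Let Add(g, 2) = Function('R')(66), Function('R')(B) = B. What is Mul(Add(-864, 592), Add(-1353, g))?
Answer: 350608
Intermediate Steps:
g = 64 (g = Add(-2, 66) = 64)
Mul(Add(-864, 592), Add(-1353, g)) = Mul(Add(-864, 592), Add(-1353, 64)) = Mul(-272, -1289) = 350608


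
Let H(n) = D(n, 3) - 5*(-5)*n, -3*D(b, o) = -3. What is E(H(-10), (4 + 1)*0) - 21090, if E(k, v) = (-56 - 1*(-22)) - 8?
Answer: -21132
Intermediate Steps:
D(b, o) = 1 (D(b, o) = -⅓*(-3) = 1)
H(n) = 1 + 25*n (H(n) = 1 - 5*(-5)*n = 1 - (-25)*n = 1 + 25*n)
E(k, v) = -42 (E(k, v) = (-56 + 22) - 8 = -34 - 8 = -42)
E(H(-10), (4 + 1)*0) - 21090 = -42 - 21090 = -21132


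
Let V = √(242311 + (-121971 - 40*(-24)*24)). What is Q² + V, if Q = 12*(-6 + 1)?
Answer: 3600 + 2*√35845 ≈ 3978.7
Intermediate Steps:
Q = -60 (Q = 12*(-5) = -60)
V = 2*√35845 (V = √(242311 + (-121971 - (-960)*24)) = √(242311 + (-121971 - 1*(-23040))) = √(242311 + (-121971 + 23040)) = √(242311 - 98931) = √143380 = 2*√35845 ≈ 378.66)
Q² + V = (-60)² + 2*√35845 = 3600 + 2*√35845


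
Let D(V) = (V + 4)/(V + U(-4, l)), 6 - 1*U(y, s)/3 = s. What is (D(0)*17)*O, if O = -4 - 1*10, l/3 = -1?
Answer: -952/27 ≈ -35.259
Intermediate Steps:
l = -3 (l = 3*(-1) = -3)
U(y, s) = 18 - 3*s
O = -14 (O = -4 - 10 = -14)
D(V) = (4 + V)/(27 + V) (D(V) = (V + 4)/(V + (18 - 3*(-3))) = (4 + V)/(V + (18 + 9)) = (4 + V)/(V + 27) = (4 + V)/(27 + V))
(D(0)*17)*O = (((4 + 0)/(27 + 0))*17)*(-14) = ((4/27)*17)*(-14) = (68/27)*(-14) = -952/27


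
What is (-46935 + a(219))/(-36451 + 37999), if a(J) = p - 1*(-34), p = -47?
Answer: -11737/387 ≈ -30.328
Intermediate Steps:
a(J) = -13 (a(J) = -47 - 1*(-34) = -47 + 34 = -13)
(-46935 + a(219))/(-36451 + 37999) = (-46935 - 13)/(-36451 + 37999) = -46948/1548 = -46948*1/1548 = -11737/387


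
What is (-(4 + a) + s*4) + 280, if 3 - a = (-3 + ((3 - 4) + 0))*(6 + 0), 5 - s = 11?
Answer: 225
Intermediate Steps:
s = -6 (s = 5 - 1*11 = 5 - 11 = -6)
a = 27 (a = 3 - (-3 + ((3 - 4) + 0))*(6 + 0) = 3 - (-3 + (-1 + 0))*6 = 3 - (-3 - 1)*6 = 3 - (-4)*6 = 3 - 1*(-24) = 3 + 24 = 27)
(-(4 + a) + s*4) + 280 = (-(4 + 27) - 6*4) + 280 = (-1*31 - 24) + 280 = (-31 - 24) + 280 = -55 + 280 = 225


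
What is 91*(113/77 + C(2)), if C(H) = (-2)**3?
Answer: -6539/11 ≈ -594.45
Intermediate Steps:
C(H) = -8
91*(113/77 + C(2)) = 91*(113/77 - 8) = 91*(-503/77) = -6539/11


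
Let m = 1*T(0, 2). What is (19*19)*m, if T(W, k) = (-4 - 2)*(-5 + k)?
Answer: 6498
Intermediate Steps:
T(W, k) = 30 - 6*k (T(W, k) = -6*(-5 + k) = 30 - 6*k)
m = 18 (m = 1*(30 - 6*2) = 1*(30 - 12) = 1*18 = 18)
(19*19)*m = (19*19)*18 = 361*18 = 6498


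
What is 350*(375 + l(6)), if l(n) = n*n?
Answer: 143850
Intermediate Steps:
l(n) = n²
350*(375 + l(6)) = 350*(375 + 6²) = 350*(375 + 36) = 350*411 = 143850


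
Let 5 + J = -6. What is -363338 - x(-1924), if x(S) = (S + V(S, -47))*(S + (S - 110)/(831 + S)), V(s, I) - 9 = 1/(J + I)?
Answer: -128191145465/31697 ≈ -4.0443e+6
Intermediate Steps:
J = -11 (J = -5 - 6 = -11)
V(s, I) = 9 + 1/(-11 + I)
x(S) = (521/58 + S)*(S + (-110 + S)/(831 + S)) (x(S) = (S + (-98 + 9*(-47))/(-11 - 47))*(S + (S - 110)/(831 + S)) = (S + (-98 - 423)/(-58))*(S + (-110 + S)/(831 + S)) = (S - 1/58*(-521))*(S + (-110 + S)/(831 + S)) = (S + 521/58)*(S + (-110 + S)/(831 + S)) = (521/58 + S)*(S + (-110 + S)/(831 + S)))
-363338 - x(-1924) = -363338 - (-57310 + 58*(-1924)³ + 48777*(-1924)² + 427092*(-1924))/(58*(831 - 1924)) = -363338 - (-57310 + 58*(-7122217024) + 48777*3701776 - 821725008)/(58*(-1093)) = -363338 - (-1)*(-57310 - 413088587392 + 180561527952 - 821725008)/(58*1093) = -363338 - (-1)*(-233348841758)/(58*1093) = -363338 - 1*116674420879/31697 = -363338 - 116674420879/31697 = -128191145465/31697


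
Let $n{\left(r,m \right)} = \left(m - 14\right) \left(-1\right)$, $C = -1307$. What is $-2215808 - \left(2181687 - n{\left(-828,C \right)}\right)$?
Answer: $-4396174$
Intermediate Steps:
$n{\left(r,m \right)} = 14 - m$ ($n{\left(r,m \right)} = \left(-14 + m\right) \left(-1\right) = 14 - m$)
$-2215808 - \left(2181687 - n{\left(-828,C \right)}\right) = -2215808 - \left(2181687 - \left(14 - -1307\right)\right) = -2215808 - \left(2181687 - \left(14 + 1307\right)\right) = -2215808 - \left(2181687 - 1321\right) = -2215808 - 2180366 = -4396174$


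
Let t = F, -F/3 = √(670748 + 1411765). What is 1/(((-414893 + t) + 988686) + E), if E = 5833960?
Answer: 6407753/41059279766392 + 3*√2082513/41059279766392 ≈ 1.5617e-7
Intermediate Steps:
F = -3*√2082513 (F = -3*√(670748 + 1411765) = -3*√2082513 ≈ -4329.3)
t = -3*√2082513 ≈ -4329.3
1/(((-414893 + t) + 988686) + E) = 1/(((-414893 - 3*√2082513) + 988686) + 5833960) = 1/((573793 - 3*√2082513) + 5833960) = 1/(6407753 - 3*√2082513)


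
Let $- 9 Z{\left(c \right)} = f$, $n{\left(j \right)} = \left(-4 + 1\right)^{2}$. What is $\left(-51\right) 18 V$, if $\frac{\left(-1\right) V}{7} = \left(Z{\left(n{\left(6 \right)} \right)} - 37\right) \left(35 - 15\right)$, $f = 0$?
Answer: $-4755240$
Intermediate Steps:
$n{\left(j \right)} = 9$ ($n{\left(j \right)} = \left(-3\right)^{2} = 9$)
$Z{\left(c \right)} = 0$ ($Z{\left(c \right)} = \left(- \frac{1}{9}\right) 0 = 0$)
$V = 5180$ ($V = - 7 \left(0 - 37\right) \left(35 - 15\right) = - 7 \left(\left(-37\right) 20\right) = \left(-7\right) \left(-740\right) = 5180$)
$\left(-51\right) 18 V = \left(-51\right) 18 \cdot 5180 = \left(-918\right) 5180 = -4755240$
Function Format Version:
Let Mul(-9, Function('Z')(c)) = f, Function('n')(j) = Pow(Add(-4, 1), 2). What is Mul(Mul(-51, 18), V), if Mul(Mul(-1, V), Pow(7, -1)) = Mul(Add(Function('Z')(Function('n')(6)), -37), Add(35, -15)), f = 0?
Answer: -4755240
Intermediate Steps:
Function('n')(j) = 9 (Function('n')(j) = Pow(-3, 2) = 9)
Function('Z')(c) = 0 (Function('Z')(c) = Mul(Rational(-1, 9), 0) = 0)
V = 5180 (V = Mul(-7, Mul(Add(0, -37), Add(35, -15))) = Mul(-7, Mul(-37, 20)) = Mul(-7, -740) = 5180)
Mul(Mul(-51, 18), V) = Mul(Mul(-51, 18), 5180) = Mul(-918, 5180) = -4755240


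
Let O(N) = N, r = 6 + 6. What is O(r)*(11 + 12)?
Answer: 276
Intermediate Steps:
r = 12
O(r)*(11 + 12) = 12*(11 + 12) = 12*23 = 276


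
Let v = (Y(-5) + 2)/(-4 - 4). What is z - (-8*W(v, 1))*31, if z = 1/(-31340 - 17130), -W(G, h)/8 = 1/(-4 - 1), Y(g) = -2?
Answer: 3846579/9694 ≈ 396.80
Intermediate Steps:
v = 0 (v = (-2 + 2)/(-4 - 4) = 0/(-8) = 0*(-⅛) = 0)
W(G, h) = 8/5 (W(G, h) = -8/(-4 - 1) = -8/(-5) = -8*(-⅕) = 8/5)
z = -1/48470 (z = 1/(-48470) = -1/48470 ≈ -2.0631e-5)
z - (-8*W(v, 1))*31 = -1/48470 - (-8*8/5)*31 = -1/48470 - (-64)*31/5 = -1/48470 - 1*(-1984/5) = -1/48470 + 1984/5 = 3846579/9694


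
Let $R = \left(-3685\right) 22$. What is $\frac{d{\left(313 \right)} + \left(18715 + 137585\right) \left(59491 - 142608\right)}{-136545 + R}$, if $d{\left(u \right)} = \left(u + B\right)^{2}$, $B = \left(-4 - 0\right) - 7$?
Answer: $\frac{12991095896}{217615} \approx 59698.0$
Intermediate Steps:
$B = -11$ ($B = \left(-4 + 0\right) - 7 = -4 - 7 = -11$)
$R = -81070$
$d{\left(u \right)} = \left(-11 + u\right)^{2}$ ($d{\left(u \right)} = \left(u - 11\right)^{2} = \left(-11 + u\right)^{2}$)
$\frac{d{\left(313 \right)} + \left(18715 + 137585\right) \left(59491 - 142608\right)}{-136545 + R} = \frac{\left(-11 + 313\right)^{2} + \left(18715 + 137585\right) \left(59491 - 142608\right)}{-136545 - 81070} = \frac{302^{2} + 156300 \left(-83117\right)}{-217615} = \left(91204 - 12991187100\right) \left(- \frac{1}{217615}\right) = \left(-12991095896\right) \left(- \frac{1}{217615}\right) = \frac{12991095896}{217615}$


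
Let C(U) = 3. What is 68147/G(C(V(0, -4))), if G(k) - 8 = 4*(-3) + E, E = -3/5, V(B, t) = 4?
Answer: -340735/23 ≈ -14815.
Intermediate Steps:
E = -⅗ (E = -3*⅕ = -⅗ ≈ -0.60000)
G(k) = -23/5 (G(k) = 8 + (4*(-3) - ⅗) = 8 + (-12 - ⅗) = 8 - 63/5 = -23/5)
68147/G(C(V(0, -4))) = 68147/(-23/5) = 68147*(-5/23) = -340735/23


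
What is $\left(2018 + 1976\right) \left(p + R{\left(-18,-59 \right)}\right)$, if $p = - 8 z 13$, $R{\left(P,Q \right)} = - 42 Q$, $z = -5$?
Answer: $11974012$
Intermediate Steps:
$p = 520$ ($p = \left(-8\right) \left(-5\right) 13 = 40 \cdot 13 = 520$)
$\left(2018 + 1976\right) \left(p + R{\left(-18,-59 \right)}\right) = \left(2018 + 1976\right) \left(520 - -2478\right) = 3994 \left(520 + 2478\right) = 3994 \cdot 2998 = 11974012$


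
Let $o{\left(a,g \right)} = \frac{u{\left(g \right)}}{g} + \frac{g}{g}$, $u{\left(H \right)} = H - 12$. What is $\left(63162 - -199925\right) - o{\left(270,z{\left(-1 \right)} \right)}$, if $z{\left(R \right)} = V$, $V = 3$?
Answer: $263089$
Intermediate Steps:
$u{\left(H \right)} = -12 + H$
$z{\left(R \right)} = 3$
$o{\left(a,g \right)} = 1 + \frac{-12 + g}{g}$ ($o{\left(a,g \right)} = \frac{-12 + g}{g} + \frac{g}{g} = \frac{-12 + g}{g} + 1 = 1 + \frac{-12 + g}{g}$)
$\left(63162 - -199925\right) - o{\left(270,z{\left(-1 \right)} \right)} = \left(63162 - -199925\right) - \left(2 - \frac{12}{3}\right) = \left(63162 + 199925\right) - \left(2 - 4\right) = 263087 - \left(2 - 4\right) = 263087 - -2 = 263087 + 2 = 263089$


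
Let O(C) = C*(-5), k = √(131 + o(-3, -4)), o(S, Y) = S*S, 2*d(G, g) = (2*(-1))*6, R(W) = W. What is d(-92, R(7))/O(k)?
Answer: 3*√35/175 ≈ 0.10142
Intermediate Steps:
d(G, g) = -6 (d(G, g) = ((2*(-1))*6)/2 = (-2*6)/2 = (½)*(-12) = -6)
o(S, Y) = S²
k = 2*√35 (k = √(131 + (-3)²) = √(131 + 9) = √140 = 2*√35 ≈ 11.832)
O(C) = -5*C
d(-92, R(7))/O(k) = -6*(-√35/350) = -(-3)*√35/175 = 3*√35/175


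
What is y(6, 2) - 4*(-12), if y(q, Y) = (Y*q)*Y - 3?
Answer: 69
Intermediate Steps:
y(q, Y) = -3 + q*Y² (y(q, Y) = q*Y² - 3 = -3 + q*Y²)
y(6, 2) - 4*(-12) = (-3 + 6*2²) - 4*(-12) = (-3 + 6*4) + 48 = (-3 + 24) + 48 = 21 + 48 = 69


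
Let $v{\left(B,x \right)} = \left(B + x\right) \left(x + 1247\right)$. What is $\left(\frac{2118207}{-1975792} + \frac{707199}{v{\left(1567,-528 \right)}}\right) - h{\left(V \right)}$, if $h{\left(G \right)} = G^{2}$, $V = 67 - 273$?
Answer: $- \frac{688303523060381}{16219754192} \approx -42436.0$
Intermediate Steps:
$v{\left(B,x \right)} = \left(1247 + x\right) \left(B + x\right)$ ($v{\left(B,x \right)} = \left(B + x\right) \left(1247 + x\right) = \left(1247 + x\right) \left(B + x\right)$)
$V = -206$ ($V = 67 - 273 = -206$)
$\left(\frac{2118207}{-1975792} + \frac{707199}{v{\left(1567,-528 \right)}}\right) - h{\left(V \right)} = \left(\frac{2118207}{-1975792} + \frac{707199}{\left(-528\right)^{2} + 1247 \cdot 1567 + 1247 \left(-528\right) + 1567 \left(-528\right)}\right) - \left(-206\right)^{2} = \left(2118207 \left(- \frac{1}{1975792}\right) + \frac{707199}{278784 + 1954049 - 658416 - 827376}\right) - 42436 = \left(- \frac{23277}{21712} + \frac{707199}{747041}\right) - 42436 = - \frac{2034168669}{16219754192} - 42436 = - \frac{688303523060381}{16219754192}$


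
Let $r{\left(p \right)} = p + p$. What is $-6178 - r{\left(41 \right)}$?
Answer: $-6260$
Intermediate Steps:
$r{\left(p \right)} = 2 p$
$-6178 - r{\left(41 \right)} = -6178 - 2 \cdot 41 = -6178 - 82 = -6260$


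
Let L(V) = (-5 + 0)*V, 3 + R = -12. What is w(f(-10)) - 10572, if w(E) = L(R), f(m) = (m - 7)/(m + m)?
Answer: -10497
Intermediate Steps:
R = -15 (R = -3 - 12 = -15)
f(m) = (-7 + m)/(2*m) (f(m) = (-7 + m)/((2*m)) = (-7 + m)*(1/(2*m)) = (-7 + m)/(2*m))
L(V) = -5*V
w(E) = 75 (w(E) = -5*(-15) = 75)
w(f(-10)) - 10572 = 75 - 10572 = -10497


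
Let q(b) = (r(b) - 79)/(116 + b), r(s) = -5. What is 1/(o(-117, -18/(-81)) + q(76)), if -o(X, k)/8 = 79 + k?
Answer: -144/91327 ≈ -0.0015768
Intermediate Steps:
o(X, k) = -632 - 8*k (o(X, k) = -8*(79 + k) = -632 - 8*k)
q(b) = -84/(116 + b) (q(b) = (-5 - 79)/(116 + b) = -84/(116 + b))
1/(o(-117, -18/(-81)) + q(76)) = 1/((-632 - (-144)/(-81)) - 84/(116 + 76)) = 1/((-632 - (-144)*(-1)/81) - 84/192) = 1/((-632 - 8*2/9) - 84*1/192) = 1/((-632 - 16/9) - 7/16) = 1/(-5704/9 - 7/16) = 1/(-91327/144) = -144/91327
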